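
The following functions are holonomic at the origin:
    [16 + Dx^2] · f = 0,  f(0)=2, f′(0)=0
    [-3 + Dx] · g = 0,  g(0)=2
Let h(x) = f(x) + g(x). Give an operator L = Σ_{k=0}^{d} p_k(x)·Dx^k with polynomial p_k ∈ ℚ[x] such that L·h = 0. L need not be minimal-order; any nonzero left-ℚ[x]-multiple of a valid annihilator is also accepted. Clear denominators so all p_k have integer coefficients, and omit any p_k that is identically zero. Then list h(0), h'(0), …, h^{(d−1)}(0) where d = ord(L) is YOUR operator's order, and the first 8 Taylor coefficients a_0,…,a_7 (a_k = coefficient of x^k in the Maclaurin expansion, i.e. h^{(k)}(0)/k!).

L = -48 + 16·Dx - 3·Dx^2 + Dx^3  (order 3).
h: a_k = 4, 6, -7, 9, 337/12, 81/20, -3367/360, 243/280, …
ICs: h(0) = 4, h′(0) = 6, h′′(0) = -14.

f: a_k = 2, 0, -16, 0, 64/3, 0, -512/45, 0, …
g: a_k = 2, 6, 9, 9, 27/4, 81/20, 81/40, 243/280, …
f+g: L₀ = lclm(L_f,L_g), ord ≤ 2+1.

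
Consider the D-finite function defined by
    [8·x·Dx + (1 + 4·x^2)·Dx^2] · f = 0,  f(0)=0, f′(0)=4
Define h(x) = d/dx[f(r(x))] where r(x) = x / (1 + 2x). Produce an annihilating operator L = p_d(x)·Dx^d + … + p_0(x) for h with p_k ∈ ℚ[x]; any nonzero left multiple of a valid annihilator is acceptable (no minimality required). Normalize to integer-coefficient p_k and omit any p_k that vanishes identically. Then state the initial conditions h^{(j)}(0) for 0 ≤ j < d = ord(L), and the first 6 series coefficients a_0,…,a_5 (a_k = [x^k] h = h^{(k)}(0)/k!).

f: a_k = 0, 4, 0, -16/3, 0, 64/5, …
h₀=f(r): pull back L_f along r ⇒ L₀.
h=h₀': d/dx-closure on L₀ ⇒ L.
L = (4 + 16·x) + (1 + 4·x + 8·x^2)·Dx  (order 1).
h: a_k = 4, -16, 32, 0, -256, 1024, …
ICs: h(0) = 4.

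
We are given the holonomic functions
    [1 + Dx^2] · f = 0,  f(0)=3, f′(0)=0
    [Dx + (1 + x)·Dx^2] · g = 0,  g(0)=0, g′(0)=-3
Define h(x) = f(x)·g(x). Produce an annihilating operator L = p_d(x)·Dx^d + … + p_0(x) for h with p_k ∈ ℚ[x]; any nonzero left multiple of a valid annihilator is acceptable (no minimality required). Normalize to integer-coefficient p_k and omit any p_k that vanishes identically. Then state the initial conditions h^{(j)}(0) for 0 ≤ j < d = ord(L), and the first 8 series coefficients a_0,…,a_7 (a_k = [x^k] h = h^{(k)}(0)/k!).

L = (-3 + 6·x + 19·x^2 + 16·x^3 + 4·x^4) + (4 + 20·x + 24·x^2 + 8·x^3)·Dx + (20·x + 42·x^2 + 32·x^3 + 8·x^4)·Dx^2 + (4 + 20·x + 24·x^2 + 8·x^3)·Dx^3 + (3 + 14·x + 23·x^2 + 16·x^3 + 4·x^4)·Dx^4  (order 4).
h: a_k = 0, -9, 9/2, 3/2, 0, -27/40, 9/16, -279/560, …
ICs: h(0) = 0, h′(0) = -9, h′′(0) = 9, h′′′(0) = 9.

f: a_k = 3, 0, -3/2, 0, 1/8, 0, -1/240, 0, …
g: a_k = 0, -3, 3/2, -1, 3/4, -3/5, 1/2, -3/7, …
L₀ := L_f ⊗_s L_g (sym. prod.), ord ≤ 4.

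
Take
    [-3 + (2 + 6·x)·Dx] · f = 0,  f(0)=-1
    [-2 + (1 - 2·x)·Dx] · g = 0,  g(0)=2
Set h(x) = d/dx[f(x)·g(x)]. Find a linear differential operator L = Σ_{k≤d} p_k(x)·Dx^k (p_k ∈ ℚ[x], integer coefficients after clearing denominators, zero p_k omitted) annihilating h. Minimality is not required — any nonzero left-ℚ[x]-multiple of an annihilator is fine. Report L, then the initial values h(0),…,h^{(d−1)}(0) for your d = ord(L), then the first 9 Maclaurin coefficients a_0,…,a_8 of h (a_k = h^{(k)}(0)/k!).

L = (47 + 252·x + 108·x^2) + (-14 - 26·x + 72·x^2 + 72·x^3)·Dx  (order 1).
h: a_k = -7, -47/2, -645/8, -3035/16, -69205/128, -286257/256, -3176929/1024, -11708435/2048, -548163765/32768, …
ICs: h(0) = -7.

f: a_k = -1, -3/2, 9/8, -27/16, 405/128, -1701/256, 15309/1024, -72171/2048, 2814669/32768, …
g: a_k = 2, 4, 8, 16, 32, 64, 128, 256, 512, …
L₀ := L_f ⊗_s L_g (sym. prod.), ord ≤ 1.
Derive L from L₀ (diff closure).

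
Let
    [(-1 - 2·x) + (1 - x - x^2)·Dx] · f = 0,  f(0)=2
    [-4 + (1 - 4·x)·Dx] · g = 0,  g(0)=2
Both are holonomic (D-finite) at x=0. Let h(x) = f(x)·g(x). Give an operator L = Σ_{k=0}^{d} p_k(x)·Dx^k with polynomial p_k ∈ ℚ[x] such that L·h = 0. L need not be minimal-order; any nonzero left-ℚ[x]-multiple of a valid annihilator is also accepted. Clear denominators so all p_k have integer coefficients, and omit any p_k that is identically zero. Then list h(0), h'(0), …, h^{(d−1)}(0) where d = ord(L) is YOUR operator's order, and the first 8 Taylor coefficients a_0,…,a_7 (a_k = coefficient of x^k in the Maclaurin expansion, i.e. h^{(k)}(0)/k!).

f: a_k = 2, 2, 4, 6, 10, 16, 26, 42, …
g: a_k = 2, 8, 32, 128, 512, 2048, 8192, 32768, …
f·g: L₀ = L_f ⊗_s L_g, ord ≤ 1·1.
L = (-5 + 6·x + 12·x^2) + (1 - 5·x + 3·x^2 + 4·x^3)·Dx  (order 1).
h: a_k = 4, 20, 88, 364, 1476, 5936, 23796, 95268, …
ICs: h(0) = 4.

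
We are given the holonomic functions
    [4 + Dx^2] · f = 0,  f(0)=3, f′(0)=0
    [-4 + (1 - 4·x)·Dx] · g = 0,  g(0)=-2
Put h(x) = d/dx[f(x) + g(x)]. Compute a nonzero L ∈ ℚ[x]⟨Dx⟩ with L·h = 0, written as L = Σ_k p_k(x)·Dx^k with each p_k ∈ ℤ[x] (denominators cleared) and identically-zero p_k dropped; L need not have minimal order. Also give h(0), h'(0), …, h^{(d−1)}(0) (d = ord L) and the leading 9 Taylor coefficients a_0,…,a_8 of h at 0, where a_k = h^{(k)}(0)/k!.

L = (1568 - 256·x + 512·x^2) + (-100 + 432·x - 192·x^2 + 256·x^3)·Dx + (392 - 64·x + 128·x^2)·Dx^2 + (-25 + 108·x - 48·x^2 + 64·x^3)·Dx^3  (order 3).
h: a_k = -8, -76, -384, -2040, -10240, -245768/5, -229376, -110100464/105, -4718592, …
ICs: h(0) = -8, h′(0) = -76, h′′(0) = -768.

f: a_k = 3, 0, -6, 0, 2, 0, -4/15, 0, 2/105, …
g: a_k = -2, -8, -32, -128, -512, -2048, -8192, -32768, -131072, …
h₀=f+g: left-lcm gives L₀, ord ≤ 3.
h=h₀': d/dx-closure on L₀ ⇒ L.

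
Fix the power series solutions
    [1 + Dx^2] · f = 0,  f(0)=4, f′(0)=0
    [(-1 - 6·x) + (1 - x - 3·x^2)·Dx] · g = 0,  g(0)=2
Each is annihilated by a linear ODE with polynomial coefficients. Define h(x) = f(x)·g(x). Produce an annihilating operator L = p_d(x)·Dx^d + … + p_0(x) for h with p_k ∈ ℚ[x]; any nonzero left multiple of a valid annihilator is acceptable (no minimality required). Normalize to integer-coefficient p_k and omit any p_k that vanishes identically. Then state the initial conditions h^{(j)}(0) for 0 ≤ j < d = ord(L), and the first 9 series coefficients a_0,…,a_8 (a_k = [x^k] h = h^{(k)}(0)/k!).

f: a_k = 4, 0, -2, 0, 1/6, 0, -1/180, 0, 1/10080, …
g: a_k = 2, 2, 8, 14, 38, 80, 194, 434, 1016, …
L₀ := L_f ⊗_s L_g (sym. prod.), ord ≤ 2.
L = (5 + x + 3·x^2) + (2 + 12·x)·Dx + (-1 + x + 3·x^2)·Dx^2  (order 2).
h: a_k = 8, 8, 28, 52, 409/3, 877/3, 63119/90, 142049/90, 18558737/5040, …
ICs: h(0) = 8, h′(0) = 8.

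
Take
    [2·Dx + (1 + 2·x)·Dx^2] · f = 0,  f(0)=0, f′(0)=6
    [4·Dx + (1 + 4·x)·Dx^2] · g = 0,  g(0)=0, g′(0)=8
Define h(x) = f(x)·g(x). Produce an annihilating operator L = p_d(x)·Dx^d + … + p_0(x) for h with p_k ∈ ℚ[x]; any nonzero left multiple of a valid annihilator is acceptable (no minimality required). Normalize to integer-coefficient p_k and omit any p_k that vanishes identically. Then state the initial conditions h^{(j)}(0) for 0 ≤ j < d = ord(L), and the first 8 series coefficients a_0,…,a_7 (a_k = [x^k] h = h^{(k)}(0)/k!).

f: a_k = 0, 6, -6, 8, -12, 96/5, -32, 384/7, …
g: a_k = 0, 8, -16, 128/3, -128, 2048/5, -4096/3, 32768/7, …
h₀=f·g: eliminate ⇒ L₀, order ≤ 2·2.
L = (160 + 768·x + 1024·x^2)·Dx + (264 + 2144·x + 5760·x^2 + 5120·x^3)·Dx^2 + (64 + 720·x + 2976·x^2 + 5376·x^3 + 3584·x^4)·Dx^3 + (3 + 44·x + 252·x^2 + 704·x^3 + 960·x^4 + 512·x^5)·Dx^4  (order 4).
h: a_k = 0, 0, 48, -144, 416, -1248, 58688/15, -63744/5, …
ICs: h(0) = 0, h′(0) = 0, h′′(0) = 96, h′′′(0) = -864.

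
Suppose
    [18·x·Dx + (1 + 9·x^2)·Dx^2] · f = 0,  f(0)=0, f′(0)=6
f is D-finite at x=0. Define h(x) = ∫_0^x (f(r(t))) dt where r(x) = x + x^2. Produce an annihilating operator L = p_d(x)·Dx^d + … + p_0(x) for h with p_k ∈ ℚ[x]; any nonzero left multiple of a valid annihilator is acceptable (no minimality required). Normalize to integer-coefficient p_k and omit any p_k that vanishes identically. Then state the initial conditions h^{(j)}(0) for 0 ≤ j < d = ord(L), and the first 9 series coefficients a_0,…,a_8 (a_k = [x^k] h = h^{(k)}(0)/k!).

L = (-2 + 18·x + 72·x^2 + 108·x^3 + 54·x^4)·Dx^2 + (1 + 2·x + 9·x^2 + 36·x^3 + 45·x^4 + 18·x^5)·Dx^3  (order 3).
h: a_k = 0, 0, 3, 2, -9/2, -54/5, 36/5, 468/7, 1215/28, …
ICs: h(0) = 0, h′(0) = 0, h′′(0) = 6.

f: a_k = 0, 6, 0, -18, 0, 486/5, 0, -4374/7, 0, …
L₀ from L_f via x↦r, Dx↦r'^{-1}Dx.
h=∫₀ˣh₀: take L = L₀·Dx.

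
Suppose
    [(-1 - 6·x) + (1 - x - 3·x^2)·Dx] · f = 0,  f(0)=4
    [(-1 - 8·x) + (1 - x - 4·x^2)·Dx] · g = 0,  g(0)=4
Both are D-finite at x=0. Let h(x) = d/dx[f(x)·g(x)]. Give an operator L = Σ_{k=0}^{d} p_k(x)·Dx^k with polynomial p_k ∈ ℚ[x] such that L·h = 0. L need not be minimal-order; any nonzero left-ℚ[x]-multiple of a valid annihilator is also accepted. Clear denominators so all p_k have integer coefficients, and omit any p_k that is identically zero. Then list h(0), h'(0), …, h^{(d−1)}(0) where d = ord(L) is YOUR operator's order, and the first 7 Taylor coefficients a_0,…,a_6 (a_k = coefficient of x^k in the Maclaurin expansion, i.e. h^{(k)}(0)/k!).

L = (20 + 30·x - 12·x^2 - 768·x^3 - 708·x^4 + 2520·x^5 + 2880·x^6) + (-2 - 8·x + 57·x^2 + 64·x^3 - 330·x^4 - 285·x^5 + 588·x^6 + 576·x^7)·Dx  (order 1).
h: a_k = 32, 320, 1200, 5376, 17920, 63072, 198240, …
ICs: h(0) = 32.

f: a_k = 4, 4, 16, 28, 76, 160, 388, …
g: a_k = 4, 4, 20, 36, 116, 260, 724, …
L₀ := L_f ⊗_s L_g (sym. prod.), ord ≤ 1.
Differentiate: ansatz ord ≤ ord L₀ ⇒ L.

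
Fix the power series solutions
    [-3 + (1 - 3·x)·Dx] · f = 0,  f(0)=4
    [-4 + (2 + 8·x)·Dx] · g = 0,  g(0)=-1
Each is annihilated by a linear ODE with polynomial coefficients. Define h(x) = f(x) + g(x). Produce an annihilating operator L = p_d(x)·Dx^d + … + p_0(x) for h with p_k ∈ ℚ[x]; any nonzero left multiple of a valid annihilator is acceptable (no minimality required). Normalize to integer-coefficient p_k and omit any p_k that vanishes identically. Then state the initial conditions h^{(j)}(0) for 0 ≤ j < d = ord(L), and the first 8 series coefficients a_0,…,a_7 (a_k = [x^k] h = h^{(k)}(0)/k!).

f: a_k = 4, 12, 36, 108, 324, 972, 2916, 8748, …
g: a_k = -1, -2, 2, -4, 10, -28, 84, -264, …
h₀=f+g: left-lcm gives L₀, ord ≤ 2.
L = (-48 - 108·x) + (22 + 120·x + 324·x^2)·Dx + (-1 - 19·x - 6·x^2 + 216·x^3)·Dx^2  (order 2).
h: a_k = 3, 10, 38, 104, 334, 944, 3000, 8484, …
ICs: h(0) = 3, h′(0) = 10.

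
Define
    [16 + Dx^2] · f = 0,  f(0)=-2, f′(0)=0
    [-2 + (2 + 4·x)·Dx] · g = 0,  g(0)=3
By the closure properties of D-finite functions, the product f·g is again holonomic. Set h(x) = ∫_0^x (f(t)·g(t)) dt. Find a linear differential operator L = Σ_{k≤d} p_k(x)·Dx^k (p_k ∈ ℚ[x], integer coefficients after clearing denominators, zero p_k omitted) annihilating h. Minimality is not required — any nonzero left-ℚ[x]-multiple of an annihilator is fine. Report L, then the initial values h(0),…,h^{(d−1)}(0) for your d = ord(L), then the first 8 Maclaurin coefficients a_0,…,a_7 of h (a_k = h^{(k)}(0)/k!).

f: a_k = -2, 0, 16, 0, -64/3, 0, 512/45, 0, …
g: a_k = 3, 3, -3/2, 3/2, -15/8, 21/8, -63/16, 99/16, …
Product ⇒ symmetric product L₀, ord ≤ 2.
∫: right-multiply L₀ by Dx.
L = (19 + 64·x + 64·x^2)·Dx + (-2 - 4·x)·Dx^2 + (1 + 4·x + 4·x^2)·Dx^3  (order 3).
h: a_k = 0, -6, -3, 17, 45/4, -337/20, -181/24, 5281/840, …
ICs: h(0) = 0, h′(0) = -6, h′′(0) = -6.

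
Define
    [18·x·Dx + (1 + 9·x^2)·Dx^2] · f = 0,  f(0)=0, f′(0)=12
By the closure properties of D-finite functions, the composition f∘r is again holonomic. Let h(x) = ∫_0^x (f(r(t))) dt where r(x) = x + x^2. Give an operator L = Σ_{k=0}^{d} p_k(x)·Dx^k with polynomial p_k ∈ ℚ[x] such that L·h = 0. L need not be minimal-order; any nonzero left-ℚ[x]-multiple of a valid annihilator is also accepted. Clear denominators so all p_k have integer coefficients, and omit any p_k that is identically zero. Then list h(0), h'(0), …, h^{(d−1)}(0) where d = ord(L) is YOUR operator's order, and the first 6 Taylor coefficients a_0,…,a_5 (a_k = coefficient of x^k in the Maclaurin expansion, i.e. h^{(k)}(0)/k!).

f: a_k = 0, 12, 0, -36, 0, 972/5, …
f∘r: x↦r, Dx↦Dx/r' in L_f ⇒ L₀.
∫: right-multiply L₀ by Dx.
L = (-2 + 18·x + 72·x^2 + 108·x^3 + 54·x^4)·Dx^2 + (1 + 2·x + 9·x^2 + 36·x^3 + 45·x^4 + 18·x^5)·Dx^3  (order 3).
h: a_k = 0, 0, 6, 4, -9, -108/5, …
ICs: h(0) = 0, h′(0) = 0, h′′(0) = 12.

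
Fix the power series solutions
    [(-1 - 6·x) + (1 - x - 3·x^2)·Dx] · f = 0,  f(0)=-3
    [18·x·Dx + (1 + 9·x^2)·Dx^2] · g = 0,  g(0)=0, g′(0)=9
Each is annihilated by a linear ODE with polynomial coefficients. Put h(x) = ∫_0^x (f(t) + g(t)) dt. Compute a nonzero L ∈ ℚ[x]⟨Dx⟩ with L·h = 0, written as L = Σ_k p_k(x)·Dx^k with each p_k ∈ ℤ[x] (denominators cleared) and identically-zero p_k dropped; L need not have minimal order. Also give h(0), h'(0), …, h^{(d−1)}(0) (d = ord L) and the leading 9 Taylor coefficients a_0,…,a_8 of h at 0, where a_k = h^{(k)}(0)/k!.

L = (-72 + 288·x + 4428·x^2 + 9720·x^3 + 33534·x^4 + 13122·x^6)·Dx^2 + (30 + 180·x + 144·x^2 + 1728·x^3 + 9153·x^4 + 23814·x^5 + 2187·x^6 + 13122·x^7)·Dx^3 + (-4 - 14·x - 114·x^2 + 36·x^3 - 459·x^4 + 1539·x^5 + 2430·x^6 + 729·x^7 + 2187·x^8)·Dx^4  (order 4).
h: a_k = 0, -3, 3, -4, -12, -57/5, 43/10, -291/7, -5559/28, …
ICs: h(0) = 0, h′(0) = -3, h′′(0) = 6, h′′′(0) = -24.

f: a_k = -3, -3, -12, -21, -57, -120, -291, -651, -1524, …
g: a_k = 0, 9, 0, -27, 0, 729/5, 0, -6561/7, 0, …
Sum ⇒ L₀ = lclm(L_f,L_g) in ℚ(x)⟨Dx⟩.
∫: right-multiply L₀ by Dx.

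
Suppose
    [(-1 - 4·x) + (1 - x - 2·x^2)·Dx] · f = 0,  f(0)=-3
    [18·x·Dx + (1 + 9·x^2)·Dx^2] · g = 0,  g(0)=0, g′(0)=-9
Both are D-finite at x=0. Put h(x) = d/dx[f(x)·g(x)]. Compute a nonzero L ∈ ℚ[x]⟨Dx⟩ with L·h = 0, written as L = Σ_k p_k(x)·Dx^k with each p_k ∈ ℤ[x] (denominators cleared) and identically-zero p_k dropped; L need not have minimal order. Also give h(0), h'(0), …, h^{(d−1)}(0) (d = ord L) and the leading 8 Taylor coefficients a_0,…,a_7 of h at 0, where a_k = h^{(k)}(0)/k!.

L = (-30 + 2106·x^2 + 3888·x^3 + 11664·x^4) + (15 + 78·x + 27·x^2 + 306·x^3 + 3888·x^4 + 7776·x^5)·Dx + (-2 - 7·x - 59·x^2 + 9·x^3 - 261·x^4 + 648·x^5 + 972·x^6)·Dx^2  (order 2).
h: a_k = 27, 54, 0, 216, 2457, 17982/5, -43038/5, -1728/7, …
ICs: h(0) = 27, h′(0) = 54.

f: a_k = -3, -3, -9, -15, -33, -63, -129, -255, …
g: a_k = 0, -9, 0, 27, 0, -729/5, 0, 6561/7, …
f·g: L₀ = L_f ⊗_s L_g, ord ≤ 1·2.
Derive L from L₀ (diff closure).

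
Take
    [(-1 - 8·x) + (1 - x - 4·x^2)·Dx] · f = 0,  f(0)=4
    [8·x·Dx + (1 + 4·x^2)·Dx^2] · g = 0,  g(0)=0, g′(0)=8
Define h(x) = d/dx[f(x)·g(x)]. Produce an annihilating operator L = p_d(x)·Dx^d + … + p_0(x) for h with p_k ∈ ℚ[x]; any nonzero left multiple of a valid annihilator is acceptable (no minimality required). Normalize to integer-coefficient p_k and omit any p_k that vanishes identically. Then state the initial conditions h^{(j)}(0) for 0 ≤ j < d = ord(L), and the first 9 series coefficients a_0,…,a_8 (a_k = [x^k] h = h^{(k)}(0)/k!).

f: a_k = 4, 4, 20, 36, 116, 260, 724, 1764, 4660, …
g: a_k = 0, 8, 0, -32/3, 0, 128/5, 0, -512/7, 0, …
L₀ := L_f ⊗_s L_g (sym. prod.), ord ≤ 2.
h=h₀': d/dx-closure on L₀ ⇒ L.
L = (14 + 408·x^2 + 384·x^3 + 2304·x^4) + (4 + 34·x + 48·x^2 + 280·x^3 + 384·x^4 + 1536·x^5)·Dx + (-1 - 11·x^2 + 16·x^3 + 20·x^4 + 64·x^5 + 192·x^6)·Dx^2  (order 2).
h: a_k = 32, 64, 352, 2944/3, 12256/3, 53952/5, 100256/3, 10052864/105, 10071904/35, …
ICs: h(0) = 32, h′(0) = 64.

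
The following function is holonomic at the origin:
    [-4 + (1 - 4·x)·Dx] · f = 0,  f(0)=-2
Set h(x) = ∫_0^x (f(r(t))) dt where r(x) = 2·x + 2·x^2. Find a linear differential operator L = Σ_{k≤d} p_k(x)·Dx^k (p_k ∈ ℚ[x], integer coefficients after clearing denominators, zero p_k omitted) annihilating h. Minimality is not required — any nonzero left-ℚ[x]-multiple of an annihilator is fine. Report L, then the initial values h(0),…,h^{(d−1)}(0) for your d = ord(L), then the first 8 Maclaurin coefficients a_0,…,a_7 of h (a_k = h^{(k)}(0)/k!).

f: a_k = -2, -8, -32, -128, -512, -2048, -8192, -32768, …
Change of var in L_f (x↦r) gives L₀.
Integrate: L := L₀·Dx.
L = (8 + 16·x)·Dx + (-1 + 8·x + 8·x^2)·Dx^2  (order 2).
h: a_k = 0, -2, -8, -48, -320, -11392/5, -16896, -902144/7, …
ICs: h(0) = 0, h′(0) = -2.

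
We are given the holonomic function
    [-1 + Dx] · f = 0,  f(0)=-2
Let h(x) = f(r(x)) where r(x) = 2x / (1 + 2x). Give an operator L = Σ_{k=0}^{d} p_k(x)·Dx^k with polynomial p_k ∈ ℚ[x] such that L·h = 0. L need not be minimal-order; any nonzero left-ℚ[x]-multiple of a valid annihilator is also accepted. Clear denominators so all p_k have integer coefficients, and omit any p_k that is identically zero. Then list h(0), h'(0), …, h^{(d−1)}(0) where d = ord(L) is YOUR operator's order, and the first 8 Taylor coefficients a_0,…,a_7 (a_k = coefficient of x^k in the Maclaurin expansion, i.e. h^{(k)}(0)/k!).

f: a_k = -2, -2, -1, -1/3, -1/12, -1/60, -1/360, -1/2520, …
h₀=f(r): pull back L_f along r ⇒ L₀.
L = -2 + (1 + 4·x + 4·x^2)·Dx  (order 1).
h: a_k = -2, -4, 4, -8/3, -4/3, 152/15, -1208/45, 17456/315, …
ICs: h(0) = -2.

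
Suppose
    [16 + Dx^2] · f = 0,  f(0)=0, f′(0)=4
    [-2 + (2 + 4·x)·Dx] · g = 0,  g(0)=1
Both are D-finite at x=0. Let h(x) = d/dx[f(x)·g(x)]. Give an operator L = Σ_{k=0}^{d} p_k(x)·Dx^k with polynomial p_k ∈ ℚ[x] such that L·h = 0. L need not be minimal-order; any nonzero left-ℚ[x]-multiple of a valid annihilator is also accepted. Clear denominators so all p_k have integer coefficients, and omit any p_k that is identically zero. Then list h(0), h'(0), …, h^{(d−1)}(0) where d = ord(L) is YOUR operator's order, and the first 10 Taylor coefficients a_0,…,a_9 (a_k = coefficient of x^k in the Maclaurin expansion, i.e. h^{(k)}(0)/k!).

L = (413 + 2688·x + 6784·x^2 + 8192·x^3 + 4096·x^4) + (-26 - 180·x - 384·x^2 - 256·x^3)·Dx + (19 + 140·x + 396·x^2 + 512·x^3 + 256·x^4)·Dx^2  (order 2).
h: a_k = 4, 8, -38, -104/3, 341/6, 201/5, -7687/180, -34/63, -216983/10080, 626641/9072, …
ICs: h(0) = 4, h′(0) = 8.

f: a_k = 0, 4, 0, -32/3, 0, 128/15, 0, -1024/315, 0, 2048/2835, …
g: a_k = 1, 1, -1/2, 1/2, -5/8, 7/8, -21/16, 33/16, -429/128, 715/128, …
L₀ := L_f ⊗_s L_g (sym. prod.), ord ≤ 2.
h₀' ⇒ L via d/dx closure of L₀.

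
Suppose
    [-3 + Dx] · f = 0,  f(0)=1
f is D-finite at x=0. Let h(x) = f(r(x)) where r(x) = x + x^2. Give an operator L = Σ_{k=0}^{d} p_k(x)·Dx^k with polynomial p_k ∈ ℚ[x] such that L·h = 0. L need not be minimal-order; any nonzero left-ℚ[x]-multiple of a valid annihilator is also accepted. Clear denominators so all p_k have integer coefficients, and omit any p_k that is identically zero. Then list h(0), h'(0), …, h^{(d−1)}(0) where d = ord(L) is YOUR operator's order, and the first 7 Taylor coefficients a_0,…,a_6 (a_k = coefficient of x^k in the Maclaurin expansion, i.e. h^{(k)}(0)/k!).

L = (-3 - 6·x) + Dx  (order 1).
h: a_k = 1, 3, 15/2, 27/2, 171/8, 1161/40, 2871/80, …
ICs: h(0) = 1.

f: a_k = 1, 3, 9/2, 9/2, 27/8, 81/40, 81/80, …
L₀ from L_f via x↦r, Dx↦r'^{-1}Dx.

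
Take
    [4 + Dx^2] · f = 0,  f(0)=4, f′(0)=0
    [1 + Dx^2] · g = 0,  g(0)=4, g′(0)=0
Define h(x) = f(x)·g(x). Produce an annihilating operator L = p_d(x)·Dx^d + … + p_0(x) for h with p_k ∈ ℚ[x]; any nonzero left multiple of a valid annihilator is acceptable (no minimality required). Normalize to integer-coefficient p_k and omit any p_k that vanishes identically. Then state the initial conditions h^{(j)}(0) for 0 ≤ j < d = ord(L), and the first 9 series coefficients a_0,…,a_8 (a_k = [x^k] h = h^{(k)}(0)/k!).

L = 9 + 10·Dx^2 + Dx^4  (order 4).
h: a_k = 16, 0, -40, 0, 82/3, 0, -73/9, 0, 3281/2520, …
ICs: h(0) = 16, h′(0) = 0, h′′(0) = -80, h′′′(0) = 0.

f: a_k = 4, 0, -8, 0, 8/3, 0, -16/45, 0, 8/315, …
g: a_k = 4, 0, -2, 0, 1/6, 0, -1/180, 0, 1/10080, …
Sym-product of L_f,L_g gives L₀ (≤ ord 4).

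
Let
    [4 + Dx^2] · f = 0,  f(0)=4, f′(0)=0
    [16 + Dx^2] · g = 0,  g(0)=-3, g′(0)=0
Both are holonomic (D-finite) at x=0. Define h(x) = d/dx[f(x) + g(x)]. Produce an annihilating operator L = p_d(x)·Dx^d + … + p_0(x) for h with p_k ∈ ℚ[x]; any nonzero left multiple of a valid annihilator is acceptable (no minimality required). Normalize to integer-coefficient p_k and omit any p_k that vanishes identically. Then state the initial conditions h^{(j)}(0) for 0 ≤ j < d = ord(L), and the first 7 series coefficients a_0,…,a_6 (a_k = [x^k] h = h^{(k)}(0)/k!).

L = 64 + 20·Dx^2 + Dx^4  (order 4).
h: a_k = 0, 32, 0, -352/3, 0, 1504/15, 0, …
ICs: h(0) = 0, h′(0) = 32, h′′(0) = 0, h′′′(0) = -704.

f: a_k = 4, 0, -8, 0, 8/3, 0, -16/45, …
g: a_k = -3, 0, 24, 0, -32, 0, 256/15, …
Sum ⇒ L₀ = lclm(L_f,L_g) in ℚ(x)⟨Dx⟩.
Differentiate: ansatz ord ≤ ord L₀ ⇒ L.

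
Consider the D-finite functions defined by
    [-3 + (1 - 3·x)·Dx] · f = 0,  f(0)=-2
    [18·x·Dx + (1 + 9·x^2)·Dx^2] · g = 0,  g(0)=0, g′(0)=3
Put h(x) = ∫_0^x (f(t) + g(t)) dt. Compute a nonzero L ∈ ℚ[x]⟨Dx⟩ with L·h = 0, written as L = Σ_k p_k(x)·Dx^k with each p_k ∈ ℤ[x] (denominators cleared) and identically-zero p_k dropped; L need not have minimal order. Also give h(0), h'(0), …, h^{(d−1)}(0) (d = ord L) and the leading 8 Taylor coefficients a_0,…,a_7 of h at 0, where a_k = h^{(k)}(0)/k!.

L = (-18 + 216·x + 486·x^2)·Dx^2 + (12 - 18·x + 108·x^2 + 486·x^3)·Dx^3 + (-1 + 81·x^4)·Dx^4  (order 4).
h: a_k = 0, -2, -3/2, -6, -63/4, -162/5, -729/10, -1458/7, …
ICs: h(0) = 0, h′(0) = -2, h′′(0) = -3, h′′′(0) = -36.

f: a_k = -2, -6, -18, -54, -162, -486, -1458, -4374, …
g: a_k = 0, 3, 0, -9, 0, 243/5, 0, -2187/7, …
h₀=f+g: left-lcm gives L₀, ord ≤ 3.
∫: right-multiply L₀ by Dx.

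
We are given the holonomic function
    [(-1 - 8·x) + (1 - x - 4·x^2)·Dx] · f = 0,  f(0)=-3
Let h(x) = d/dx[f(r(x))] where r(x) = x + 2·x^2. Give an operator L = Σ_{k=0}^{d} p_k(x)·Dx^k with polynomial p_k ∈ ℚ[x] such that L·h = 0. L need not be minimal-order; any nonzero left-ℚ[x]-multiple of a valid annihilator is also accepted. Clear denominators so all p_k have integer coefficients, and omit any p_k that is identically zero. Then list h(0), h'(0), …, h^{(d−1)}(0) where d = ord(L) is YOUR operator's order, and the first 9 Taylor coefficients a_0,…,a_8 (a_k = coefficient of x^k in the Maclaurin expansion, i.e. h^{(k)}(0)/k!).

f: a_k = -3, -3, -15, -27, -87, -195, -543, -1323, -3495, …
L₀ from L_f via x↦r, Dx↦r'^{-1}Dx.
h=h₀': d/dx-closure on L₀ ⇒ L.
L = (14 + 20·x + 120·x^2 + 320·x^3 + 320·x^4) + (-1 - 3·x + 10·x^2 + 40·x^3 + 80·x^4 + 64·x^5)·Dx  (order 1).
h: a_k = -3, -42, -261, -1236, -6075, -28782, -128961, -572712, -2504871, …
ICs: h(0) = -3.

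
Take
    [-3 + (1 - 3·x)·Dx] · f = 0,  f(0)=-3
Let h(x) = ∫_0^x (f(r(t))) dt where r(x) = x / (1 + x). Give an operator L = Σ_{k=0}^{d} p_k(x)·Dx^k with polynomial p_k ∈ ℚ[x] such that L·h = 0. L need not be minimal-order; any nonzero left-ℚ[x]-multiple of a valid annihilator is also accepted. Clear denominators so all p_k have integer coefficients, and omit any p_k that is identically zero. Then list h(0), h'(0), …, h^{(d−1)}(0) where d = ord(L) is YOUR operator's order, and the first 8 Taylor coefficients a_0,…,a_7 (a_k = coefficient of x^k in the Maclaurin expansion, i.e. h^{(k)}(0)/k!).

L = 3·Dx + (-1 + x + 2·x^2)·Dx^2  (order 2).
h: a_k = 0, -3, -9/2, -6, -9, -72/5, -24, -288/7, …
ICs: h(0) = 0, h′(0) = -3.

f: a_k = -3, -9, -27, -81, -243, -729, -2187, -6561, …
Change of var in L_f (x↦r) gives L₀.
h=∫h₀ ⇒ L = L₀·Dx.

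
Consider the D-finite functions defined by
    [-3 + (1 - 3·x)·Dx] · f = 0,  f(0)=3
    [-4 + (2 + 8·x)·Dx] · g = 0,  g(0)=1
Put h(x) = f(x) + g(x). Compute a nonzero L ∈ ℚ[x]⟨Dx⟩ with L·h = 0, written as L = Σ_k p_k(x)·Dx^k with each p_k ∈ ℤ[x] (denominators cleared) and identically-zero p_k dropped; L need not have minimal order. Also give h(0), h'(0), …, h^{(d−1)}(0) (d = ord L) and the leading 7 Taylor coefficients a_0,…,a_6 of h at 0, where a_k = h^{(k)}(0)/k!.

L = (-48 - 108·x) + (22 + 120·x + 324·x^2)·Dx + (-1 - 19·x - 6·x^2 + 216·x^3)·Dx^2  (order 2).
h: a_k = 4, 11, 25, 85, 233, 757, 2103, …
ICs: h(0) = 4, h′(0) = 11.

f: a_k = 3, 9, 27, 81, 243, 729, 2187, …
g: a_k = 1, 2, -2, 4, -10, 28, -84, …
L₀ := lclm(L_f,L_g); ord L₀ ≤ 1+1.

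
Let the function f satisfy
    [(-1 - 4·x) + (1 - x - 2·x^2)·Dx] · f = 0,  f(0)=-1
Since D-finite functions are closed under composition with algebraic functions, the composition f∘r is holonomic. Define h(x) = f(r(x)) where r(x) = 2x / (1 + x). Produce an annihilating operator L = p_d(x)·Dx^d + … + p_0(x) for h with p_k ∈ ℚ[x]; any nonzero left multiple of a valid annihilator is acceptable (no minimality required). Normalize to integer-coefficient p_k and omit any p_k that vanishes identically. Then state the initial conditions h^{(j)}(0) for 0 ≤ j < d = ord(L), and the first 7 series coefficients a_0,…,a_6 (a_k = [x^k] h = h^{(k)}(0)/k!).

f: a_k = -1, -1, -3, -5, -11, -21, -43, …
Substitute x→r, Dx→(1/r')Dx; clear ⇒ L₀.
L = (2 + 18·x) + (-1 - x + 9·x^2 + 9·x^3)·Dx  (order 1).
h: a_k = -1, -2, -10, -18, -90, -162, -810, …
ICs: h(0) = -1.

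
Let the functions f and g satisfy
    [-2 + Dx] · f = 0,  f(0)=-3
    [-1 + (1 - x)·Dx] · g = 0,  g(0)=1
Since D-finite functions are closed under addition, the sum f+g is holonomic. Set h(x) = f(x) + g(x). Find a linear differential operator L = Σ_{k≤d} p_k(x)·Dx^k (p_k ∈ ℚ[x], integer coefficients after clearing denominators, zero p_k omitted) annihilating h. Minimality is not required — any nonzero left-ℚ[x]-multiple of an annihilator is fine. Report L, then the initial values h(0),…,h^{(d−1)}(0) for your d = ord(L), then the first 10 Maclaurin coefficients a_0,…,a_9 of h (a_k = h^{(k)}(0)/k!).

L = 4·x + (2 - 8·x + 4·x^2)·Dx + (-1 + 3·x - 2·x^2)·Dx^2  (order 2).
h: a_k = -2, -5, -5, -3, -1, 1/5, 11/15, 97/105, 103/105, 941/945, …
ICs: h(0) = -2, h′(0) = -5.

f: a_k = -3, -6, -6, -4, -2, -4/5, -4/15, -8/105, -2/105, -4/945, …
g: a_k = 1, 1, 1, 1, 1, 1, 1, 1, 1, 1, …
Sum ⇒ L₀ = lclm(L_f,L_g) in ℚ(x)⟨Dx⟩.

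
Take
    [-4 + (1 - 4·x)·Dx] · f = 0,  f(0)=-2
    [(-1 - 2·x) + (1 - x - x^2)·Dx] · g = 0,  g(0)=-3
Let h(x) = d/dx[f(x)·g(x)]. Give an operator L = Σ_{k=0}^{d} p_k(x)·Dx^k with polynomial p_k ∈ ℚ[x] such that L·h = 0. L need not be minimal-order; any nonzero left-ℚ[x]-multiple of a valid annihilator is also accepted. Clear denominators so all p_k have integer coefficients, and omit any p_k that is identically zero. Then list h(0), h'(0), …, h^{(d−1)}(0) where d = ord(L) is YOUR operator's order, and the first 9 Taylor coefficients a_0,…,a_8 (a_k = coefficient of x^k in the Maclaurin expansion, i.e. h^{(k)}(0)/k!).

f: a_k = -2, -8, -32, -128, -512, -2048, -8192, -32768, -131072, …
g: a_k = -3, -3, -6, -9, -15, -24, -39, -63, -102, …
Product ⇒ symmetric product L₀, ord ≤ 1.
h=h₀': d/dx-closure on L₀ ⇒ L.
L = (44 - 114·x - 66·x^2 + 192·x^3 + 192·x^4) + (-5 + 31·x - 33·x^2 - 62·x^3 + 60·x^4 + 48·x^5)·Dx  (order 1).
h: a_k = 30, 264, 1638, 8856, 44520, 214164, 1000314, 4574496, 20588202, …
ICs: h(0) = 30.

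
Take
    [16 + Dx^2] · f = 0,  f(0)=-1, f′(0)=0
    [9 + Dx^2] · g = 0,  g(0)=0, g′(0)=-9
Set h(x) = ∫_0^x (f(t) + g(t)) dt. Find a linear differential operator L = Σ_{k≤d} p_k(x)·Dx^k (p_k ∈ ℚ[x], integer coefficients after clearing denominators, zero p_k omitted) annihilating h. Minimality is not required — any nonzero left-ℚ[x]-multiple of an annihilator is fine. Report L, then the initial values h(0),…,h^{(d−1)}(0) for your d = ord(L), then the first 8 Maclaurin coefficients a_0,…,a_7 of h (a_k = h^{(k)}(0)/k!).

L = 144·Dx + 25·Dx^3 + Dx^5  (order 5).
h: a_k = 0, -1, -9/2, 8/3, 27/8, -32/15, -81/80, 256/315, …
ICs: h(0) = 0, h′(0) = -1, h′′(0) = -9, h′′′(0) = 16, h′′′′(0) = 81.

f: a_k = -1, 0, 8, 0, -32/3, 0, 256/45, 0, …
g: a_k = 0, -9, 0, 27/2, 0, -243/40, 0, 729/560, …
f+g: L₀ = lclm(L_f,L_g), ord ≤ 2+2.
h=∫₀ˣh₀: take L = L₀·Dx.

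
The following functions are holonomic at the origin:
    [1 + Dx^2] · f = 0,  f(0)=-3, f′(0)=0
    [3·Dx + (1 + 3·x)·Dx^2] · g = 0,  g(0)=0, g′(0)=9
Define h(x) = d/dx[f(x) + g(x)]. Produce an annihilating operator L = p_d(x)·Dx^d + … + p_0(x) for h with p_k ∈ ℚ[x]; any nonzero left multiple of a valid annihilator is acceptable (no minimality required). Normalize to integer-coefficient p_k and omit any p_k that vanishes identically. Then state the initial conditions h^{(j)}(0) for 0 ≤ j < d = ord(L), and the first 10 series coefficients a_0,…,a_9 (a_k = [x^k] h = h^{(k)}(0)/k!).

L = (165 + 18·x + 27·x^2) + (19 + 63·x + 27·x^2 + 27·x^3)·Dx + (165 + 18·x + 27·x^2)·Dx^2 + (19 + 63·x + 27·x^2 + 27·x^3)·Dx^3  (order 3).
h: a_k = 9, -24, 81, -487/2, 729, -87479/40, 6561, -33067441/1680, 59049, -21427701119/120960, …
ICs: h(0) = 9, h′(0) = -24, h′′(0) = 162.

f: a_k = -3, 0, 3/2, 0, -1/8, 0, 1/240, 0, -1/13440, 0, …
g: a_k = 0, 9, -27/2, 27, -243/4, 729/5, -729/2, 6561/7, -19683/8, 6561, …
f+g: L₀ = lclm(L_f,L_g), ord ≤ 2+2.
h₀' ⇒ L via d/dx closure of L₀.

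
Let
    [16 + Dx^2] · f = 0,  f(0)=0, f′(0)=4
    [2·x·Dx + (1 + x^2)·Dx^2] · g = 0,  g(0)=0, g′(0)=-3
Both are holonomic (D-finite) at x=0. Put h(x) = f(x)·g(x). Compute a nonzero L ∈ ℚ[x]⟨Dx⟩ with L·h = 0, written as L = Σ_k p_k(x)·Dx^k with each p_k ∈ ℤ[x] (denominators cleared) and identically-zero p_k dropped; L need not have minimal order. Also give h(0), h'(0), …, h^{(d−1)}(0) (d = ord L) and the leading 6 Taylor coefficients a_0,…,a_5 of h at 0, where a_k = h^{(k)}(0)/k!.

L = (5440 + 19136·x^2 + 25856·x^4 + 16384·x^6 + 4096·x^8) + (1152·x + 3200·x^3 + 3072·x^5 + 1024·x^7)·Dx + (612 + 2252·x^2 + 3168·x^4 + 2048·x^6 + 512·x^8)·Dx^2 + (72·x + 200·x^3 + 192·x^5 + 64·x^7)·Dx^3 + (17 + 66·x^2 + 97·x^4 + 64·x^6 + 16·x^8)·Dx^4  (order 4).
h: a_k = 0, 0, -12, 0, 36, 0, …
ICs: h(0) = 0, h′(0) = 0, h′′(0) = -24, h′′′(0) = 0.

f: a_k = 0, 4, 0, -32/3, 0, 128/15, …
g: a_k = 0, -3, 0, 1, 0, -3/5, …
Product ⇒ symmetric product L₀, ord ≤ 4.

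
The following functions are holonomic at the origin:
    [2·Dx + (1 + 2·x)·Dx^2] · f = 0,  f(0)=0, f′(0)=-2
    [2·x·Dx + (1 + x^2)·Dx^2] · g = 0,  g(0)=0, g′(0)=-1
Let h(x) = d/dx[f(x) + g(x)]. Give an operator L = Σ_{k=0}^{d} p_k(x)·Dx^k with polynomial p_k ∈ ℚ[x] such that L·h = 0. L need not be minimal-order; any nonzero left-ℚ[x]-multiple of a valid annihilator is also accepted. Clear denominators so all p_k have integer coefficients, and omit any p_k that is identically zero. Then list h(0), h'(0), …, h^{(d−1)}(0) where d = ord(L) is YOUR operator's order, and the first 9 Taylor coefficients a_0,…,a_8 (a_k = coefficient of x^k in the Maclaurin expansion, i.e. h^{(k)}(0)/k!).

f: a_k = 0, -2, 2, -8/3, 4, -32/5, 32/3, -128/7, 32, …
g: a_k = 0, -1, 0, 1/3, 0, -1/5, 0, 1/7, 0, …
f+g: L₀ = lclm(L_f,L_g), ord ≤ 2+2.
h=h₀': d/dx-closure on L₀ ⇒ L.
L = (-2 - 12·x + 6·x^2 + 4·x^3) + (-5 - 4·x - 9·x^2 + 12·x^3 + 8·x^4)·Dx + (-1 - x + 2·x^2 + x^3 + 3·x^4 + 2·x^5)·Dx^2  (order 2).
h: a_k = -3, 4, -7, 16, -33, 64, -127, 256, -513, …
ICs: h(0) = -3, h′(0) = 4.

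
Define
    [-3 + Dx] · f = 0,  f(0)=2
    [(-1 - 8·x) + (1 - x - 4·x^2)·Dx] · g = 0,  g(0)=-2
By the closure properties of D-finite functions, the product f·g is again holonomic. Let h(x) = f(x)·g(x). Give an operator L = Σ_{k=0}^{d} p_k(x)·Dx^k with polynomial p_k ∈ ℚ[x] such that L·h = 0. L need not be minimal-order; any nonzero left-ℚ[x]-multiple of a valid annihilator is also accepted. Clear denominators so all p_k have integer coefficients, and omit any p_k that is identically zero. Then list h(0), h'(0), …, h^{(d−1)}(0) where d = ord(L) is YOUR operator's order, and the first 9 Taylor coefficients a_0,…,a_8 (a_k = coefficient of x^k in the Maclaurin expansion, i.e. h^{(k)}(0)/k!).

f: a_k = 2, 6, 9, 9, 27/4, 81/20, 81/40, 243/280, 729/2240, …
g: a_k = -2, -2, -10, -18, -58, -130, -362, -882, -2330, …
f·g: L₀ = L_f ⊗_s L_g, ord ≤ 1·1.
L = (4 + 5·x - 12·x^2) + (-1 + x + 4·x^2)·Dx  (order 1).
h: a_k = -4, -16, -50, -132, -691/2, -4408/5, -45353/20, -81141/14, -16651081/1120, …
ICs: h(0) = -4.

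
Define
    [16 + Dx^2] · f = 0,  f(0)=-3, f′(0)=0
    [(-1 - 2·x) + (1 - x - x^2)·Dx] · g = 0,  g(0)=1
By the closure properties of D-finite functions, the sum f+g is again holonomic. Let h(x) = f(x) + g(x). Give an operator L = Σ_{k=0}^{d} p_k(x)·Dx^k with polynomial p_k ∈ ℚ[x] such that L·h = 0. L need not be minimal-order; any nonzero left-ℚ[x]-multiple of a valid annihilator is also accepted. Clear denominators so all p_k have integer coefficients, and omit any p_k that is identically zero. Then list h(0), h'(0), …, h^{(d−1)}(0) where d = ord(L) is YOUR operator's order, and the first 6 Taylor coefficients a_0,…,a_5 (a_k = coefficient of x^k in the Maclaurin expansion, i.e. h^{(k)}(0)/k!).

L = (-272 - 384·x + 352·x^2 - 192·x^3 - 640·x^4 - 256·x^5) + (160 - 368·x - 32·x^2 + 544·x^3 - 48·x^4 - 384·x^5 - 128·x^6)·Dx + (-17 - 24·x + 22·x^2 - 12·x^3 - 40·x^4 - 16·x^5)·Dx^2 + (10 - 23·x - 2·x^2 + 34·x^3 - 3·x^4 - 24·x^5 - 8·x^6)·Dx^3  (order 3).
h: a_k = -2, 1, 26, 3, -27, 8, …
ICs: h(0) = -2, h′(0) = 1, h′′(0) = 52.

f: a_k = -3, 0, 24, 0, -32, 0, …
g: a_k = 1, 1, 2, 3, 5, 8, …
L₀ := lclm(L_f,L_g); ord L₀ ≤ 2+1.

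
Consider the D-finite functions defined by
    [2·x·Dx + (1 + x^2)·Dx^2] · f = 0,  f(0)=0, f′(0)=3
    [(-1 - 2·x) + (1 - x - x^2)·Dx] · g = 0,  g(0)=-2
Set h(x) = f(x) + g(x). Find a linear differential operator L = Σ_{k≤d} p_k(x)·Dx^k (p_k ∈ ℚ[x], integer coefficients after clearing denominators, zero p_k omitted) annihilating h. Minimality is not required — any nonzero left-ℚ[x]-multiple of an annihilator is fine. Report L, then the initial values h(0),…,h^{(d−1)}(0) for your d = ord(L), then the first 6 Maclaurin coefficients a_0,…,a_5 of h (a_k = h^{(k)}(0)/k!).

f: a_k = 0, 3, 0, -1, 0, 3/5, …
g: a_k = -2, -2, -4, -6, -10, -16, …
Weyl lclm of L_f,L_g ⇒ L₀ (ord ≤ 3).
L = (4 - 16·x - 64·x^2 - 72·x^3 - 66·x^4 - 6·x^6)·Dx + (-10 - 24·x - 28·x^2 - 60·x^3 - 65·x^4 - 50·x^5 - 3·x^6 - 6·x^7)·Dx^2 + (2 + 2·x + 2·x^2 - 8·x^3 - 5·x^4 - 11·x^5 - 6·x^6 - x^7 - x^8)·Dx^3  (order 3).
h: a_k = -2, 1, -4, -7, -10, -77/5, …
ICs: h(0) = -2, h′(0) = 1, h′′(0) = -8.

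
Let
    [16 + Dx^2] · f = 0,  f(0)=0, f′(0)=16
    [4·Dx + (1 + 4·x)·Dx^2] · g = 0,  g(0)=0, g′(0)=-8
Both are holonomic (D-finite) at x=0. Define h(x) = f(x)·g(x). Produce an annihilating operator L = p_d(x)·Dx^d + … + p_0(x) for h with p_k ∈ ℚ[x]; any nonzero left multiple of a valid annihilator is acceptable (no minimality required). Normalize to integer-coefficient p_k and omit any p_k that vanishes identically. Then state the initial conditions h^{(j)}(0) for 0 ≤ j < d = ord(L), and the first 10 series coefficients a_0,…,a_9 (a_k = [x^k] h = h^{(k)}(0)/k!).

L = (-768 + 6144·x + 77824·x^2 + 262144·x^3 + 262144·x^4) + (256 + 5120·x + 24576·x^2 + 32768·x^3)·Dx + (1280·x + 10752·x^2 + 32768·x^3 + 32768·x^4)·Dx^2 + (16 + 320·x + 1536·x^2 + 2048·x^3)·Dx^3 + (3 + 56·x + 368·x^2 + 1024·x^3 + 1024·x^4)·Dx^4  (order 4).
h: a_k = 0, 0, -128, 256, -1024/3, 4096/3, -45056/9, 253952/15, -3702784/63, 13107200/63, …
ICs: h(0) = 0, h′(0) = 0, h′′(0) = -256, h′′′(0) = 1536.

f: a_k = 0, 16, 0, -128/3, 0, 512/15, 0, -4096/315, 0, 8192/2835, …
g: a_k = 0, -8, 16, -128/3, 128, -2048/5, 4096/3, -32768/7, 16384, -524288/9, …
Product ⇒ symmetric product L₀, ord ≤ 4.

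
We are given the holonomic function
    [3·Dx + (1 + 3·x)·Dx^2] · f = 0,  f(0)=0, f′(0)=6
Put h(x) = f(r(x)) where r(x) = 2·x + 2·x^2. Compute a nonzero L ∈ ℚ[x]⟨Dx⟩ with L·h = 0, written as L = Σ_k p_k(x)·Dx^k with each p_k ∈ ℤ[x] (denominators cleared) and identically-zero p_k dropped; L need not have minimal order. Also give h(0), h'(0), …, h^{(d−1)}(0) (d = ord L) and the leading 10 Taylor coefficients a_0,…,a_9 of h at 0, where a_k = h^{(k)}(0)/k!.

L = (4 + 12·x + 12·x^2)·Dx + (1 + 8·x + 18·x^2 + 12·x^3)·Dx^2  (order 2).
h: a_k = 0, 12, -24, 72, -252, 4752/5, -3744, 106272/7, -62856, 264384, …
ICs: h(0) = 0, h′(0) = 12.

f: a_k = 0, 6, -9, 18, -81/2, 486/5, -243, 4374/7, -6561/4, 4374, …
h₀=f(r): pull back L_f along r ⇒ L₀.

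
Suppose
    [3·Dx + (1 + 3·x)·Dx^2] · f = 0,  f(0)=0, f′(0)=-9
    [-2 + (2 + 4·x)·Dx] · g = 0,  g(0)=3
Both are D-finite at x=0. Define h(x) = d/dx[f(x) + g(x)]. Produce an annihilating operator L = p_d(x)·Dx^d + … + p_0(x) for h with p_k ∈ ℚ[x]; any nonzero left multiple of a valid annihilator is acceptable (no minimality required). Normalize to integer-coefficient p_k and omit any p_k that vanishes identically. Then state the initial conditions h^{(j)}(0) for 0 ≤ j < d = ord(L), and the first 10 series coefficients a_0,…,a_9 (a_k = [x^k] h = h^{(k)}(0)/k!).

f: a_k = 0, -9, 27/2, -27, 243/4, -729/5, 729/2, -6561/7, 19683/8, -6561, …
g: a_k = 3, 3, -3/2, 3/2, -15/8, 21/8, -63/16, 99/16, -1287/128, 2145/128, …
h₀=f+g: left-lcm gives L₀, ord ≤ 3.
h₀' ⇒ L via d/dx closure of L₀.
L = (18 + 18·x) + (30 + 108·x + 90·x^2)·Dx + (4 + 26·x + 54·x^2 + 36·x^3)·Dx^2  (order 2).
h: a_k = -6, 24, -153/2, 471/2, -5727/8, 17307/8, -104283/16, 313641/16, -7538967/128, 22638351/128, …
ICs: h(0) = -6, h′(0) = 24.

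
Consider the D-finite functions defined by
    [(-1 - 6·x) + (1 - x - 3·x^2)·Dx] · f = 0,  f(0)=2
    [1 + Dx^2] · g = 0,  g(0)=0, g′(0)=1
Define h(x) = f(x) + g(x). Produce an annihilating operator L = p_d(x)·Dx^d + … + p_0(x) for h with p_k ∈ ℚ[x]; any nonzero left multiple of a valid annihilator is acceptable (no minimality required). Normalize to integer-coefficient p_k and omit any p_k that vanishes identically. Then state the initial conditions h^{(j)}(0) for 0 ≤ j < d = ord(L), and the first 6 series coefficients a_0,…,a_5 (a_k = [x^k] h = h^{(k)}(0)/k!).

L = (43 + 292·x + 307·x^2 + 624·x^3 + 45·x^4 + 54·x^5) + (-9 - 7·x - 6·x^2 + 91·x^3 + 144·x^4 + 27·x^5 + 27·x^6)·Dx + (43 + 292·x + 307·x^2 + 624·x^3 + 45·x^4 + 54·x^5)·Dx^2 + (-9 - 7·x - 6·x^2 + 91·x^3 + 144·x^4 + 27·x^5 + 27·x^6)·Dx^3  (order 3).
h: a_k = 2, 3, 8, 83/6, 38, 9601/120, …
ICs: h(0) = 2, h′(0) = 3, h′′(0) = 16.

f: a_k = 2, 2, 8, 14, 38, 80, …
g: a_k = 0, 1, 0, -1/6, 0, 1/120, …
Sum ⇒ L₀ = lclm(L_f,L_g) in ℚ(x)⟨Dx⟩.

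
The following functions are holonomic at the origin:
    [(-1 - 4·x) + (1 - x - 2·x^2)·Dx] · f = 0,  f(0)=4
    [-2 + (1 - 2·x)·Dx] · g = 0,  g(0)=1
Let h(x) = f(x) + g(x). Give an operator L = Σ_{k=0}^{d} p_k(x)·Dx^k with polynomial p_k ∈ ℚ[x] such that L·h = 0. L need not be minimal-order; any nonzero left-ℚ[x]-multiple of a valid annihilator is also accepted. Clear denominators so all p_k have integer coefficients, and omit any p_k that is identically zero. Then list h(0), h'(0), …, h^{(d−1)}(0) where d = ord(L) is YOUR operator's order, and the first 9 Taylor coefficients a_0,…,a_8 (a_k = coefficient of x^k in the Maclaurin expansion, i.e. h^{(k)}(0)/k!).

L = -4 + (-2 - 8·x)·Dx + (1 - x - 2·x^2)·Dx^2  (order 2).
h: a_k = 5, 6, 16, 28, 60, 116, 236, 468, 940, …
ICs: h(0) = 5, h′(0) = 6.

f: a_k = 4, 4, 12, 20, 44, 84, 172, 340, 684, …
g: a_k = 1, 2, 4, 8, 16, 32, 64, 128, 256, …
Sum ⇒ L₀ = lclm(L_f,L_g) in ℚ(x)⟨Dx⟩.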